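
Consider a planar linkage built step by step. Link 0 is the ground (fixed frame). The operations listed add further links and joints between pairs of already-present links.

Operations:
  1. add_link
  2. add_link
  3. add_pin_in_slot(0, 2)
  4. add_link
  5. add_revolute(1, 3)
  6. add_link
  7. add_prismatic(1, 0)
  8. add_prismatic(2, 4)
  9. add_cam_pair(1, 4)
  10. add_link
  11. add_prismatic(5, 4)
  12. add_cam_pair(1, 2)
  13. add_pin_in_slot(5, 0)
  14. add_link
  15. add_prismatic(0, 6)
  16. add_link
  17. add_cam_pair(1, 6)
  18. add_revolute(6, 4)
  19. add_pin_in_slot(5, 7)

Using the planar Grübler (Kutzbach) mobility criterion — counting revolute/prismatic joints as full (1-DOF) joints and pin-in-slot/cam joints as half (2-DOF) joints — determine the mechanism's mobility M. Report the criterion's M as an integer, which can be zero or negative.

M = 3

[1;0;0] (link 0 is ground)
L+ [2;0;0]
L+ [3;0;0]
PS(0,2)∈J2 [3;0;1]
L+ [4;0;1]
R(1,3)∈J1 [4;1;1]
L+ [5;1;1]
P(1,0)∈J1 [5;2;1]
P(2,4)∈J1 [5;3;1]
C(1,4)∈J2 [5;3;2]
L+ [6;3;2]
P(5,4)∈J1 [6;4;2]
C(1,2)∈J2 [6;4;3]
PS(5,0)∈J2 [6;4;4]
L+ [7;4;4]
P(0,6)∈J1 [7;5;4]
L+ [8;5;4]
C(1,6)∈J2 [8;5;5]
R(6,4)∈J1 [8;6;5]
PS(5,7)∈J2 [8;6;6]
mobility = 21 − 12 − 6 = 3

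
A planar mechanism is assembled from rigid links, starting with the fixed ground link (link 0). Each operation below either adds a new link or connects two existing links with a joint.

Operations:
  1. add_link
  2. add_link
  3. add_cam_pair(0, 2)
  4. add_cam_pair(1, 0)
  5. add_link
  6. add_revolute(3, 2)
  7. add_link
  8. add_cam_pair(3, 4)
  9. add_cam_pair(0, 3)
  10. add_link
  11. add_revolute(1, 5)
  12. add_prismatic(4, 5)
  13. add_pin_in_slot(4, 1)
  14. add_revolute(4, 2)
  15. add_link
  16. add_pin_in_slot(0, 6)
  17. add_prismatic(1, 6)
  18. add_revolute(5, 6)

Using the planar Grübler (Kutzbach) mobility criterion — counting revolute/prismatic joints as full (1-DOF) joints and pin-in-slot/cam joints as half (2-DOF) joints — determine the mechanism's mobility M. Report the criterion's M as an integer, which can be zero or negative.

M = 0

(L,J1,J2)=(1,0,0); link0 fixed
link1: (2,0,0)
link2: (3,0,0)
C 0-2 [J2]: (3,0,1)
C 1-0 [J2]: (3,0,2)
link3: (4,0,2)
R 3-2 [J1]: (4,1,2)
link4: (5,1,2)
C 3-4 [J2]: (5,1,3)
C 0-3 [J2]: (5,1,4)
link5: (6,1,4)
R 1-5 [J1]: (6,2,4)
P 4-5 [J1]: (6,3,4)
PS 4-1 [J2]: (6,3,5)
R 4-2 [J1]: (6,4,5)
link6: (7,4,5)
PS 0-6 [J2]: (7,4,6)
P 1-6 [J1]: (7,5,6)
R 5-6 [J1]: (7,6,6)
Grübler: 3·6 − 2·6 − 6 = 0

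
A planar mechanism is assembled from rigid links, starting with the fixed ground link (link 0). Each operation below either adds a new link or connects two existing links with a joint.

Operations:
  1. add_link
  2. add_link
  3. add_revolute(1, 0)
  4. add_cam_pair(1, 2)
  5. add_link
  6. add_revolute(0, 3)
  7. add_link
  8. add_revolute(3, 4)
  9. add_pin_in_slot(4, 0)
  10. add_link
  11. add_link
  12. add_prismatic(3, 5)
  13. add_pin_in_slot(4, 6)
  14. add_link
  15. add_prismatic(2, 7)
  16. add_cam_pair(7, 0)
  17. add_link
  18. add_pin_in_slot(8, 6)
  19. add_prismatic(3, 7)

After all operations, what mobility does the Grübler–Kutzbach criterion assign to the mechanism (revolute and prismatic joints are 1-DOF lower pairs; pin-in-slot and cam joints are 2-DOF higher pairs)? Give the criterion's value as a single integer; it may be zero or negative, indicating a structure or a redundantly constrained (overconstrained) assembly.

(L,J1,J2)=(1,0,0); link0 fixed
link1: (2,0,0)
link2: (3,0,0)
R 1-0 [J1]: (3,1,0)
C 1-2 [J2]: (3,1,1)
link3: (4,1,1)
R 0-3 [J1]: (4,2,1)
link4: (5,2,1)
R 3-4 [J1]: (5,3,1)
PS 4-0 [J2]: (5,3,2)
link5: (6,3,2)
link6: (7,3,2)
P 3-5 [J1]: (7,4,2)
PS 4-6 [J2]: (7,4,3)
link7: (8,4,3)
P 2-7 [J1]: (8,5,3)
C 7-0 [J2]: (8,5,4)
link8: (9,5,4)
PS 8-6 [J2]: (9,5,5)
P 3-7 [J1]: (9,6,5)
Grübler: 3·8 − 2·6 − 5 = 7

M = 7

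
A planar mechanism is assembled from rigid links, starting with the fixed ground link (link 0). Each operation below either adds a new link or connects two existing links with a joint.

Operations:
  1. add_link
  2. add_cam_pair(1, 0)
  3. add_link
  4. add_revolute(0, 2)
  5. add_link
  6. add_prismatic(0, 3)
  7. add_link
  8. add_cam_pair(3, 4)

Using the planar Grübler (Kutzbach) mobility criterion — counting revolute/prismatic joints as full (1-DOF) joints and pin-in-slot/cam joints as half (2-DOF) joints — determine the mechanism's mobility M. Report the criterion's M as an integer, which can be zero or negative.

M = 6

L=1 J1=0 J2=0
add link → L=2 J1=0 J2=0
C@1,0 dof=2 J2 → L=2 J1=0 J2=1
add link → L=3 J1=0 J2=1
R@0,2 dof=1 J1 → L=3 J1=1 J2=1
add link → L=4 J1=1 J2=1
P@0,3 dof=1 J1 → L=4 J1=2 J2=1
add link → L=5 J1=2 J2=1
C@3,4 dof=2 J2 → L=5 J1=2 J2=2
M=3(L−1)−2J1−J2=3·4−2·2−2=6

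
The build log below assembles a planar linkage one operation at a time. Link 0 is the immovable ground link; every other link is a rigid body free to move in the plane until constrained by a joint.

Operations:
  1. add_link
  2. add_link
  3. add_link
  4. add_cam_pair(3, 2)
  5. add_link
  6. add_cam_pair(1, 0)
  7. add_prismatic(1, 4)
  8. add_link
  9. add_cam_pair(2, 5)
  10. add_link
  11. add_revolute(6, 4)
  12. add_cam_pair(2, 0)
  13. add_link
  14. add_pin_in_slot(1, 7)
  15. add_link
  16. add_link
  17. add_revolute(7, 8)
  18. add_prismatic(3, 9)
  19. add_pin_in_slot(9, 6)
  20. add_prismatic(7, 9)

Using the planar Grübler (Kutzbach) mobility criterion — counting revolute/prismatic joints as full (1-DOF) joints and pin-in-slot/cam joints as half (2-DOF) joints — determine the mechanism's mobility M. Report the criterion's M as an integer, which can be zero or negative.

ground; <1,0,0>
#1 <2,0,0>
#2 <3,0,0>
#3 <4,0,0>
C:3↔2 J2 <4,0,1>
#4 <5,0,1>
C:1↔0 J2 <5,0,2>
P:1↔4 J1 <5,1,2>
#5 <6,1,2>
C:2↔5 J2 <6,1,3>
#6 <7,1,3>
R:6↔4 J1 <7,2,3>
C:2↔0 J2 <7,2,4>
#7 <8,2,4>
PS:1↔7 J2 <8,2,5>
#8 <9,2,5>
#9 <10,2,5>
R:7↔8 J1 <10,3,5>
P:3↔9 J1 <10,4,5>
PS:9↔6 J2 <10,4,6>
P:7↔9 J1 <10,5,6>
3×9 − 2×5 − 1×6 = 11

M = 11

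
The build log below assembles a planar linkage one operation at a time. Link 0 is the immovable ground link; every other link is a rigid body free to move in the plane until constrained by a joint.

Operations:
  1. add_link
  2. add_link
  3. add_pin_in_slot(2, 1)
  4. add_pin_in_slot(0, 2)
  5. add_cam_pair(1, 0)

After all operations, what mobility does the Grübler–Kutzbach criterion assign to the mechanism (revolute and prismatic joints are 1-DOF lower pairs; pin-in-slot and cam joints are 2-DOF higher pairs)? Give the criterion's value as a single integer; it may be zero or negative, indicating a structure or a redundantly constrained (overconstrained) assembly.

link 0 = ground. State L|J1|J2 = 1|0|0
+link1  2|0|0
+link2  3|0|0
PS(2,1) f=2→J2  3|0|1
PS(0,2) f=2→J2  3|0|2
C(1,0) f=2→J2  3|0|3
M = 3(3−1)−2·0−3 = 6−0−3 = 3

M = 3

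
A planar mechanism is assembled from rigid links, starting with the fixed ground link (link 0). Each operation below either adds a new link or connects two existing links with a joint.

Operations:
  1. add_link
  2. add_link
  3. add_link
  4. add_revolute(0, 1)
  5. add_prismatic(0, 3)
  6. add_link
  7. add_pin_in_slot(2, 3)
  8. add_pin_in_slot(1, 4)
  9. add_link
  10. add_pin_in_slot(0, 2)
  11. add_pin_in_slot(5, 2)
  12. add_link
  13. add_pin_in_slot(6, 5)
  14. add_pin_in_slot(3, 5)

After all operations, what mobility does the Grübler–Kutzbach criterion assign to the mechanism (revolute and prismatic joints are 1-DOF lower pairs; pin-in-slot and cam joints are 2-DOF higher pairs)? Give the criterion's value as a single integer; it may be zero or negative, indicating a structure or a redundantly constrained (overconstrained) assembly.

M = 8

L=1 J1=0 J2=0
add link → L=2 J1=0 J2=0
add link → L=3 J1=0 J2=0
add link → L=4 J1=0 J2=0
R@0,1 dof=1 J1 → L=4 J1=1 J2=0
P@0,3 dof=1 J1 → L=4 J1=2 J2=0
add link → L=5 J1=2 J2=0
PS@2,3 dof=2 J2 → L=5 J1=2 J2=1
PS@1,4 dof=2 J2 → L=5 J1=2 J2=2
add link → L=6 J1=2 J2=2
PS@0,2 dof=2 J2 → L=6 J1=2 J2=3
PS@5,2 dof=2 J2 → L=6 J1=2 J2=4
add link → L=7 J1=2 J2=4
PS@6,5 dof=2 J2 → L=7 J1=2 J2=5
PS@3,5 dof=2 J2 → L=7 J1=2 J2=6
M=3(L−1)−2J1−J2=3·6−2·2−6=8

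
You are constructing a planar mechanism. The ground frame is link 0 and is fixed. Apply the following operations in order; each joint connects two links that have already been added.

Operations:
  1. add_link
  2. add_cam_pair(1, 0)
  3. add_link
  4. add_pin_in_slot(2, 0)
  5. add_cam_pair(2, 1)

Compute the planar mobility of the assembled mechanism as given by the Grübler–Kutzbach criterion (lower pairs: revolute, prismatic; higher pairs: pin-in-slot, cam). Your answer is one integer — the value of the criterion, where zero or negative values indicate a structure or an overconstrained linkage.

M = 3

L=1 J1=0 J2=0
add link → L=2 J1=0 J2=0
C@1,0 dof=2 J2 → L=2 J1=0 J2=1
add link → L=3 J1=0 J2=1
PS@2,0 dof=2 J2 → L=3 J1=0 J2=2
C@2,1 dof=2 J2 → L=3 J1=0 J2=3
M=3(L−1)−2J1−J2=3·2−2·0−3=3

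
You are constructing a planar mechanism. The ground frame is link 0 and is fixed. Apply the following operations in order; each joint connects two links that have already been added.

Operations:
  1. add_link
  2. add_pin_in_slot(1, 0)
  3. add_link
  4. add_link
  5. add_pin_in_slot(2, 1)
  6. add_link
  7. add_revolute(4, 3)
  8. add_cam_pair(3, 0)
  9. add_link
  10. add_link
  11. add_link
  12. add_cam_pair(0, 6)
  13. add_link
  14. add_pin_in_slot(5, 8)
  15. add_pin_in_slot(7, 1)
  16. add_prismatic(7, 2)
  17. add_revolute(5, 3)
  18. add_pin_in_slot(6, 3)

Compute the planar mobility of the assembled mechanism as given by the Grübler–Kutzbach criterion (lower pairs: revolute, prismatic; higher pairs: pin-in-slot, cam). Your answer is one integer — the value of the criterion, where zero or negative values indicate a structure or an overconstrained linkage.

[1;0;0] (link 0 is ground)
L+ [2;0;0]
PS(1,0)∈J2 [2;0;1]
L+ [3;0;1]
L+ [4;0;1]
PS(2,1)∈J2 [4;0;2]
L+ [5;0;2]
R(4,3)∈J1 [5;1;2]
C(3,0)∈J2 [5;1;3]
L+ [6;1;3]
L+ [7;1;3]
L+ [8;1;3]
C(0,6)∈J2 [8;1;4]
L+ [9;1;4]
PS(5,8)∈J2 [9;1;5]
PS(7,1)∈J2 [9;1;6]
P(7,2)∈J1 [9;2;6]
R(5,3)∈J1 [9;3;6]
PS(6,3)∈J2 [9;3;7]
mobility = 24 − 6 − 7 = 11

M = 11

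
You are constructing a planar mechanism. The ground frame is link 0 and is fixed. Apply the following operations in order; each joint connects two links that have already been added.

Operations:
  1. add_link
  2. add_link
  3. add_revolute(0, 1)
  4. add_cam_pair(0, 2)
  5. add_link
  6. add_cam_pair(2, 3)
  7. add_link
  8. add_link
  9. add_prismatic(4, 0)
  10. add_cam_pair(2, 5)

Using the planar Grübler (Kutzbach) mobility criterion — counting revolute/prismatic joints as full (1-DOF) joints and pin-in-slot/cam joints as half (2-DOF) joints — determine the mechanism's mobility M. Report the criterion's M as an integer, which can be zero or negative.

(L,J1,J2)=(1,0,0); link0 fixed
link1: (2,0,0)
link2: (3,0,0)
R 0-1 [J1]: (3,1,0)
C 0-2 [J2]: (3,1,1)
link3: (4,1,1)
C 2-3 [J2]: (4,1,2)
link4: (5,1,2)
link5: (6,1,2)
P 4-0 [J1]: (6,2,2)
C 2-5 [J2]: (6,2,3)
Grübler: 3·5 − 2·2 − 3 = 8

M = 8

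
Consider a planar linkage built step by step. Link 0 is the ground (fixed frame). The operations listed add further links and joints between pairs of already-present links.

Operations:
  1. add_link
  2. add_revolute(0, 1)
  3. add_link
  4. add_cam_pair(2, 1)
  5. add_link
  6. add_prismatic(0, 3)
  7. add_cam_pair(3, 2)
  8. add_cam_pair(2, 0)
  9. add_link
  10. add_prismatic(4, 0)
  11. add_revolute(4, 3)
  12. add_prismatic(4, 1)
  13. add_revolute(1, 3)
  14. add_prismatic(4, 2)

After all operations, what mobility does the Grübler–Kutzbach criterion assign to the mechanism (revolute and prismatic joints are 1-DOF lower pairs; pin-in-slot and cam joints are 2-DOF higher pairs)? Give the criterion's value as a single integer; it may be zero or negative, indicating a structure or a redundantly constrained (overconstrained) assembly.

ground; <1,0,0>
#1 <2,0,0>
R:0↔1 J1 <2,1,0>
#2 <3,1,0>
C:2↔1 J2 <3,1,1>
#3 <4,1,1>
P:0↔3 J1 <4,2,1>
C:3↔2 J2 <4,2,2>
C:2↔0 J2 <4,2,3>
#4 <5,2,3>
P:4↔0 J1 <5,3,3>
R:4↔3 J1 <5,4,3>
P:4↔1 J1 <5,5,3>
R:1↔3 J1 <5,6,3>
P:4↔2 J1 <5,7,3>
3×4 − 2×7 − 1×3 = -5

M = -5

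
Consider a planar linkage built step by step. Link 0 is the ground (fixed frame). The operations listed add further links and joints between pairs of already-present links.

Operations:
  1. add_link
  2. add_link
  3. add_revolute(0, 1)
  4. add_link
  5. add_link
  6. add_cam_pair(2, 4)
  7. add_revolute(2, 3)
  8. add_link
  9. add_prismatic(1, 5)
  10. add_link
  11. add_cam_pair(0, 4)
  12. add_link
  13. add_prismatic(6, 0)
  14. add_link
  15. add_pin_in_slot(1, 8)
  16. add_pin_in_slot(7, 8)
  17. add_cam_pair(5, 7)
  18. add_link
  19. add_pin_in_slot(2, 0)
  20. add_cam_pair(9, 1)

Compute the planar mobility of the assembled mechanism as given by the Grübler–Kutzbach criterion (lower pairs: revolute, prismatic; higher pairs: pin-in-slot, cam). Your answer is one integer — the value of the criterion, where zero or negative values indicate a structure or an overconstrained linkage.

ground; <1,0,0>
#1 <2,0,0>
#2 <3,0,0>
R:0↔1 J1 <3,1,0>
#3 <4,1,0>
#4 <5,1,0>
C:2↔4 J2 <5,1,1>
R:2↔3 J1 <5,2,1>
#5 <6,2,1>
P:1↔5 J1 <6,3,1>
#6 <7,3,1>
C:0↔4 J2 <7,3,2>
#7 <8,3,2>
P:6↔0 J1 <8,4,2>
#8 <9,4,2>
PS:1↔8 J2 <9,4,3>
PS:7↔8 J2 <9,4,4>
C:5↔7 J2 <9,4,5>
#9 <10,4,5>
PS:2↔0 J2 <10,4,6>
C:9↔1 J2 <10,4,7>
3×9 − 2×4 − 1×7 = 12

M = 12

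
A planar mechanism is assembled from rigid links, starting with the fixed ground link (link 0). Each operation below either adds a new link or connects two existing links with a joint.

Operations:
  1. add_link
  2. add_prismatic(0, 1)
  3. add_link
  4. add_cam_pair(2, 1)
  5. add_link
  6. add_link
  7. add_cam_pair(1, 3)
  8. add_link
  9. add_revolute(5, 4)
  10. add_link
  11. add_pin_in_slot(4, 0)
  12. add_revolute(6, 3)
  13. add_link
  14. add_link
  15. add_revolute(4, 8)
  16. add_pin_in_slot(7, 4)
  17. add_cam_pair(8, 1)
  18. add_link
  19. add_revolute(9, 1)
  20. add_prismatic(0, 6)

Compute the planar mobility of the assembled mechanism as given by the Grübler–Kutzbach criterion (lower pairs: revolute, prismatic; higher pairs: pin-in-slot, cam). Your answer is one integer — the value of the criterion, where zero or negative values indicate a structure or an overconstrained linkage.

ground; <1,0,0>
#1 <2,0,0>
P:0↔1 J1 <2,1,0>
#2 <3,1,0>
C:2↔1 J2 <3,1,1>
#3 <4,1,1>
#4 <5,1,1>
C:1↔3 J2 <5,1,2>
#5 <6,1,2>
R:5↔4 J1 <6,2,2>
#6 <7,2,2>
PS:4↔0 J2 <7,2,3>
R:6↔3 J1 <7,3,3>
#7 <8,3,3>
#8 <9,3,3>
R:4↔8 J1 <9,4,3>
PS:7↔4 J2 <9,4,4>
C:8↔1 J2 <9,4,5>
#9 <10,4,5>
R:9↔1 J1 <10,5,5>
P:0↔6 J1 <10,6,5>
3×9 − 2×6 − 1×5 = 10

M = 10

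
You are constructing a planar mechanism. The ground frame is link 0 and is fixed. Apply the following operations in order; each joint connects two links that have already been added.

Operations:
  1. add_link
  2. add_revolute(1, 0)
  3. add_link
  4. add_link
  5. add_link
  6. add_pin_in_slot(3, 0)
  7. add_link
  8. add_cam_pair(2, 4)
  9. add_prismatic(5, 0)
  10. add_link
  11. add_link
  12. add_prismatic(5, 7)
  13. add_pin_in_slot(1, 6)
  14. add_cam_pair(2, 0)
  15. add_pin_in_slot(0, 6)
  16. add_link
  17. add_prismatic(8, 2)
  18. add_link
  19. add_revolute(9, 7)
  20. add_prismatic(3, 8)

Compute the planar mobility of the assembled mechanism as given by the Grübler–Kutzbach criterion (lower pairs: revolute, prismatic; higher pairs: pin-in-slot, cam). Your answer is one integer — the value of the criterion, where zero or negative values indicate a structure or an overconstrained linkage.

(L,J1,J2)=(1,0,0); link0 fixed
link1: (2,0,0)
R 1-0 [J1]: (2,1,0)
link2: (3,1,0)
link3: (4,1,0)
link4: (5,1,0)
PS 3-0 [J2]: (5,1,1)
link5: (6,1,1)
C 2-4 [J2]: (6,1,2)
P 5-0 [J1]: (6,2,2)
link6: (7,2,2)
link7: (8,2,2)
P 5-7 [J1]: (8,3,2)
PS 1-6 [J2]: (8,3,3)
C 2-0 [J2]: (8,3,4)
PS 0-6 [J2]: (8,3,5)
link8: (9,3,5)
P 8-2 [J1]: (9,4,5)
link9: (10,4,5)
R 9-7 [J1]: (10,5,5)
P 3-8 [J1]: (10,6,5)
Grübler: 3·9 − 2·6 − 5 = 10

M = 10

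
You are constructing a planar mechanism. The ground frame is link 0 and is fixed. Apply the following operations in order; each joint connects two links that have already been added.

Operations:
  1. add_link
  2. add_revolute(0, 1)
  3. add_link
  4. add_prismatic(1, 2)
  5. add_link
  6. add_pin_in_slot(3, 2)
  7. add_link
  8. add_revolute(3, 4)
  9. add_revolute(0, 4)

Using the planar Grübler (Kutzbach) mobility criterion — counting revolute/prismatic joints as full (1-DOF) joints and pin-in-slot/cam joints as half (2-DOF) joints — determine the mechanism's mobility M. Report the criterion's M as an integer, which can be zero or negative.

[1;0;0] (link 0 is ground)
L+ [2;0;0]
R(0,1)∈J1 [2;1;0]
L+ [3;1;0]
P(1,2)∈J1 [3;2;0]
L+ [4;2;0]
PS(3,2)∈J2 [4;2;1]
L+ [5;2;1]
R(3,4)∈J1 [5;3;1]
R(0,4)∈J1 [5;4;1]
mobility = 12 − 8 − 1 = 3

M = 3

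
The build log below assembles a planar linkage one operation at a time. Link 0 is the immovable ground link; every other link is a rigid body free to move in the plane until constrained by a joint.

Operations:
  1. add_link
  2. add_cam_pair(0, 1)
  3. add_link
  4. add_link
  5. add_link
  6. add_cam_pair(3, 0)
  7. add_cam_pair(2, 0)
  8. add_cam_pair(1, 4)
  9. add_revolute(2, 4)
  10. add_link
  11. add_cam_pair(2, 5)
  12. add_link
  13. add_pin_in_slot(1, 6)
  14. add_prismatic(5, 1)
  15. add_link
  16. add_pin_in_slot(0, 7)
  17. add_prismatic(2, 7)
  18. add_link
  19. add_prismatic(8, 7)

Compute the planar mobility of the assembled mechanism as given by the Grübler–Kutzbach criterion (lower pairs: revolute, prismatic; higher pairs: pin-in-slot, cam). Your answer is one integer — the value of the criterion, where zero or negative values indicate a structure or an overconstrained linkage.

M = 9

L=1 J1=0 J2=0
add link → L=2 J1=0 J2=0
C@0,1 dof=2 J2 → L=2 J1=0 J2=1
add link → L=3 J1=0 J2=1
add link → L=4 J1=0 J2=1
add link → L=5 J1=0 J2=1
C@3,0 dof=2 J2 → L=5 J1=0 J2=2
C@2,0 dof=2 J2 → L=5 J1=0 J2=3
C@1,4 dof=2 J2 → L=5 J1=0 J2=4
R@2,4 dof=1 J1 → L=5 J1=1 J2=4
add link → L=6 J1=1 J2=4
C@2,5 dof=2 J2 → L=6 J1=1 J2=5
add link → L=7 J1=1 J2=5
PS@1,6 dof=2 J2 → L=7 J1=1 J2=6
P@5,1 dof=1 J1 → L=7 J1=2 J2=6
add link → L=8 J1=2 J2=6
PS@0,7 dof=2 J2 → L=8 J1=2 J2=7
P@2,7 dof=1 J1 → L=8 J1=3 J2=7
add link → L=9 J1=3 J2=7
P@8,7 dof=1 J1 → L=9 J1=4 J2=7
M=3(L−1)−2J1−J2=3·8−2·4−7=9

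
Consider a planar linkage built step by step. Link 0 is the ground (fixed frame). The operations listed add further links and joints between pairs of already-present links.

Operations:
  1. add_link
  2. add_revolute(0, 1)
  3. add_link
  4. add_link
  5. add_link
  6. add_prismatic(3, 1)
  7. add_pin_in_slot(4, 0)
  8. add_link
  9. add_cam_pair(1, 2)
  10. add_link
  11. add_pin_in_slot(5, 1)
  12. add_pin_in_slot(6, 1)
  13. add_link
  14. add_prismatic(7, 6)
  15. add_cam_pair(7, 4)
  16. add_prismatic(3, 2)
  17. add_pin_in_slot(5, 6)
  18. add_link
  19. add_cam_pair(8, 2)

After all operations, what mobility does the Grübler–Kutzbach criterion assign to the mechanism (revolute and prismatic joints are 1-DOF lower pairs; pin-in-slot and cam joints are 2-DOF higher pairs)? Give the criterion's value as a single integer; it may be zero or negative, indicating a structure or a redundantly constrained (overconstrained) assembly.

M = 9

link 0 = ground. State L|J1|J2 = 1|0|0
+link1  2|0|0
R(0,1) f=1→J1  2|1|0
+link2  3|1|0
+link3  4|1|0
+link4  5|1|0
P(3,1) f=1→J1  5|2|0
PS(4,0) f=2→J2  5|2|1
+link5  6|2|1
C(1,2) f=2→J2  6|2|2
+link6  7|2|2
PS(5,1) f=2→J2  7|2|3
PS(6,1) f=2→J2  7|2|4
+link7  8|2|4
P(7,6) f=1→J1  8|3|4
C(7,4) f=2→J2  8|3|5
P(3,2) f=1→J1  8|4|5
PS(5,6) f=2→J2  8|4|6
+link8  9|4|6
C(8,2) f=2→J2  9|4|7
M = 3(9−1)−2·4−7 = 24−8−7 = 9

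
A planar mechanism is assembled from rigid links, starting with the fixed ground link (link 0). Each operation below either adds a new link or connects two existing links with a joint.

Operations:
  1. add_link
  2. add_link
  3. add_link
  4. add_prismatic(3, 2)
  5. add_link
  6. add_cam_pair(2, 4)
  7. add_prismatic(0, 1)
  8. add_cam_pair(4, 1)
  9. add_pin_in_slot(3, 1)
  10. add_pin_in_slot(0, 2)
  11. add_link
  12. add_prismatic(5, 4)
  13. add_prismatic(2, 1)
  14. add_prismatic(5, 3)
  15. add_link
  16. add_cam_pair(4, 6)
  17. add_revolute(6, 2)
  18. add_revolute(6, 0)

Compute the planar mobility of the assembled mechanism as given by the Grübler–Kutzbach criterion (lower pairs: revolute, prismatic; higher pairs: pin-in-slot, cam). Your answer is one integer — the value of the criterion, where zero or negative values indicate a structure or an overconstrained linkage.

M = -1

link 0 = ground. State L|J1|J2 = 1|0|0
+link1  2|0|0
+link2  3|0|0
+link3  4|0|0
P(3,2) f=1→J1  4|1|0
+link4  5|1|0
C(2,4) f=2→J2  5|1|1
P(0,1) f=1→J1  5|2|1
C(4,1) f=2→J2  5|2|2
PS(3,1) f=2→J2  5|2|3
PS(0,2) f=2→J2  5|2|4
+link5  6|2|4
P(5,4) f=1→J1  6|3|4
P(2,1) f=1→J1  6|4|4
P(5,3) f=1→J1  6|5|4
+link6  7|5|4
C(4,6) f=2→J2  7|5|5
R(6,2) f=1→J1  7|6|5
R(6,0) f=1→J1  7|7|5
M = 3(7−1)−2·7−5 = 18−14−5 = -1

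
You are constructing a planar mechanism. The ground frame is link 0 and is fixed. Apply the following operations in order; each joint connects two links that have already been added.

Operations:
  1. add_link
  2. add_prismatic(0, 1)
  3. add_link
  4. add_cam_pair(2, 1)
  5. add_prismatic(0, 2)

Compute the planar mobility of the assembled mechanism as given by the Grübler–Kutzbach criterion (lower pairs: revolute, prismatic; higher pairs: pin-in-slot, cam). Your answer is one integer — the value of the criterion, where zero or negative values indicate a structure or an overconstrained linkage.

M = 1

(L,J1,J2)=(1,0,0); link0 fixed
link1: (2,0,0)
P 0-1 [J1]: (2,1,0)
link2: (3,1,0)
C 2-1 [J2]: (3,1,1)
P 0-2 [J1]: (3,2,1)
Grübler: 3·2 − 2·2 − 1 = 1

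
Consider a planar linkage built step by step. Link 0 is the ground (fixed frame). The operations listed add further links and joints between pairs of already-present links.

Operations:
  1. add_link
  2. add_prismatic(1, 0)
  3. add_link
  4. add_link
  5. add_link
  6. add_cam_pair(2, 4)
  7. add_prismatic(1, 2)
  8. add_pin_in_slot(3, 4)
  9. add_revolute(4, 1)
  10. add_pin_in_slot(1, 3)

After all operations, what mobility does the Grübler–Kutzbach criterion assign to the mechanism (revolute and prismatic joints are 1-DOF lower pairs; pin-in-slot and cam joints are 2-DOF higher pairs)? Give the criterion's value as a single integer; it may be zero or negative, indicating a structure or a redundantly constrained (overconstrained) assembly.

M = 3

[1;0;0] (link 0 is ground)
L+ [2;0;0]
P(1,0)∈J1 [2;1;0]
L+ [3;1;0]
L+ [4;1;0]
L+ [5;1;0]
C(2,4)∈J2 [5;1;1]
P(1,2)∈J1 [5;2;1]
PS(3,4)∈J2 [5;2;2]
R(4,1)∈J1 [5;3;2]
PS(1,3)∈J2 [5;3;3]
mobility = 12 − 6 − 3 = 3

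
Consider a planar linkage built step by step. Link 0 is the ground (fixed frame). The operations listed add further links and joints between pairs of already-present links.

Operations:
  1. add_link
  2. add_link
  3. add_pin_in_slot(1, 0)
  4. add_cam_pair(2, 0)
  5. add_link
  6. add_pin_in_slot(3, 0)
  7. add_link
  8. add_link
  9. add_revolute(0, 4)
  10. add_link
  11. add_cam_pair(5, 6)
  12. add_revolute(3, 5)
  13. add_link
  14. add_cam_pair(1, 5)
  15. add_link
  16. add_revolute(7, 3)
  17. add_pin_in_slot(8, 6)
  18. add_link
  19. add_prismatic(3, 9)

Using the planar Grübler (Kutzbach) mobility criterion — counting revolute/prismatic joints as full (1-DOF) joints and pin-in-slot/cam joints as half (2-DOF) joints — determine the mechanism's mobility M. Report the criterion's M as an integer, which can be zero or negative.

M = 13

ground; <1,0,0>
#1 <2,0,0>
#2 <3,0,0>
PS:1↔0 J2 <3,0,1>
C:2↔0 J2 <3,0,2>
#3 <4,0,2>
PS:3↔0 J2 <4,0,3>
#4 <5,0,3>
#5 <6,0,3>
R:0↔4 J1 <6,1,3>
#6 <7,1,3>
C:5↔6 J2 <7,1,4>
R:3↔5 J1 <7,2,4>
#7 <8,2,4>
C:1↔5 J2 <8,2,5>
#8 <9,2,5>
R:7↔3 J1 <9,3,5>
PS:8↔6 J2 <9,3,6>
#9 <10,3,6>
P:3↔9 J1 <10,4,6>
3×9 − 2×4 − 1×6 = 13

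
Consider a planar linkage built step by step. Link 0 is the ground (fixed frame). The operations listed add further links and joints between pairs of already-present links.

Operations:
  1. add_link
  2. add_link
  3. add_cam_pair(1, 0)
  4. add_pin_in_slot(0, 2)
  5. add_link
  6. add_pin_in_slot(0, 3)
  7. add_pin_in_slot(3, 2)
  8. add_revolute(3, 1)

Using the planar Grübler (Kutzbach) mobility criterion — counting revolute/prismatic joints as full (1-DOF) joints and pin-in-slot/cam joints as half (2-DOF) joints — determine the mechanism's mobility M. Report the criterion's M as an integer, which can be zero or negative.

M = 3

L=1 J1=0 J2=0
add link → L=2 J1=0 J2=0
add link → L=3 J1=0 J2=0
C@1,0 dof=2 J2 → L=3 J1=0 J2=1
PS@0,2 dof=2 J2 → L=3 J1=0 J2=2
add link → L=4 J1=0 J2=2
PS@0,3 dof=2 J2 → L=4 J1=0 J2=3
PS@3,2 dof=2 J2 → L=4 J1=0 J2=4
R@3,1 dof=1 J1 → L=4 J1=1 J2=4
M=3(L−1)−2J1−J2=3·3−2·1−4=3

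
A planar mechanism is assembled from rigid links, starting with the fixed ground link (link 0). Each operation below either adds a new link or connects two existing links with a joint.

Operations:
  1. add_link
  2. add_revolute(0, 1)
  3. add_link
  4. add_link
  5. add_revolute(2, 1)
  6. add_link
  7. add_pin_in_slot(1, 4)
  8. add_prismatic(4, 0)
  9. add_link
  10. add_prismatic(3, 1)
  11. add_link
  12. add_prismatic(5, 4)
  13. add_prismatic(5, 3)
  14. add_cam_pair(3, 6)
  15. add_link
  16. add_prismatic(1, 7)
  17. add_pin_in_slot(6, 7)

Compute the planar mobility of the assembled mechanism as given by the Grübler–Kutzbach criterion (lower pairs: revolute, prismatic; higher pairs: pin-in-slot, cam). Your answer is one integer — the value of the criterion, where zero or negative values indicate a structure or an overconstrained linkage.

L=1 J1=0 J2=0
add link → L=2 J1=0 J2=0
R@0,1 dof=1 J1 → L=2 J1=1 J2=0
add link → L=3 J1=1 J2=0
add link → L=4 J1=1 J2=0
R@2,1 dof=1 J1 → L=4 J1=2 J2=0
add link → L=5 J1=2 J2=0
PS@1,4 dof=2 J2 → L=5 J1=2 J2=1
P@4,0 dof=1 J1 → L=5 J1=3 J2=1
add link → L=6 J1=3 J2=1
P@3,1 dof=1 J1 → L=6 J1=4 J2=1
add link → L=7 J1=4 J2=1
P@5,4 dof=1 J1 → L=7 J1=5 J2=1
P@5,3 dof=1 J1 → L=7 J1=6 J2=1
C@3,6 dof=2 J2 → L=7 J1=6 J2=2
add link → L=8 J1=6 J2=2
P@1,7 dof=1 J1 → L=8 J1=7 J2=2
PS@6,7 dof=2 J2 → L=8 J1=7 J2=3
M=3(L−1)−2J1−J2=3·7−2·7−3=4

M = 4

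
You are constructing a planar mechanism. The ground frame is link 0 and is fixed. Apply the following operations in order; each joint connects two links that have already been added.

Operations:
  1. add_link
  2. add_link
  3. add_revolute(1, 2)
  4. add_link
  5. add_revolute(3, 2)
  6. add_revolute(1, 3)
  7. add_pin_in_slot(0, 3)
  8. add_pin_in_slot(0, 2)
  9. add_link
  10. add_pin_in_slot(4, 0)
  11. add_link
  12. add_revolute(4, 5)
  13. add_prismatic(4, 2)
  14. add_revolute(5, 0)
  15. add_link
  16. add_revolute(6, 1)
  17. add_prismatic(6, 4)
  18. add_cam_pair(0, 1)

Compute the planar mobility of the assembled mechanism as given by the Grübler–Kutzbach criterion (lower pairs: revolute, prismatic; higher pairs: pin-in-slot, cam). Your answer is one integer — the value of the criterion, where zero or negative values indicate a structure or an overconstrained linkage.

ground; <1,0,0>
#1 <2,0,0>
#2 <3,0,0>
R:1↔2 J1 <3,1,0>
#3 <4,1,0>
R:3↔2 J1 <4,2,0>
R:1↔3 J1 <4,3,0>
PS:0↔3 J2 <4,3,1>
PS:0↔2 J2 <4,3,2>
#4 <5,3,2>
PS:4↔0 J2 <5,3,3>
#5 <6,3,3>
R:4↔5 J1 <6,4,3>
P:4↔2 J1 <6,5,3>
R:5↔0 J1 <6,6,3>
#6 <7,6,3>
R:6↔1 J1 <7,7,3>
P:6↔4 J1 <7,8,3>
C:0↔1 J2 <7,8,4>
3×6 − 2×8 − 1×4 = -2

M = -2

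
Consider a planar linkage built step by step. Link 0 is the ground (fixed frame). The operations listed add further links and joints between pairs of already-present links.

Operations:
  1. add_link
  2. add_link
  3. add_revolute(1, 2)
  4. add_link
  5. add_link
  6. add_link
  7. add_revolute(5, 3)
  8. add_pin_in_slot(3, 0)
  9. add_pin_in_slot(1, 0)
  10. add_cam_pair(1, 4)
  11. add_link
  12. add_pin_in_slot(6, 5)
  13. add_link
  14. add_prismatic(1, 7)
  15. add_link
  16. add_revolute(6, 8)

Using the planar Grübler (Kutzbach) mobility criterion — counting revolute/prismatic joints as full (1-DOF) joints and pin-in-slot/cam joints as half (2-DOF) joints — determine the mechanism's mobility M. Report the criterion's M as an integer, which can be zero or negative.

M = 12

L=1 J1=0 J2=0
add link → L=2 J1=0 J2=0
add link → L=3 J1=0 J2=0
R@1,2 dof=1 J1 → L=3 J1=1 J2=0
add link → L=4 J1=1 J2=0
add link → L=5 J1=1 J2=0
add link → L=6 J1=1 J2=0
R@5,3 dof=1 J1 → L=6 J1=2 J2=0
PS@3,0 dof=2 J2 → L=6 J1=2 J2=1
PS@1,0 dof=2 J2 → L=6 J1=2 J2=2
C@1,4 dof=2 J2 → L=6 J1=2 J2=3
add link → L=7 J1=2 J2=3
PS@6,5 dof=2 J2 → L=7 J1=2 J2=4
add link → L=8 J1=2 J2=4
P@1,7 dof=1 J1 → L=8 J1=3 J2=4
add link → L=9 J1=3 J2=4
R@6,8 dof=1 J1 → L=9 J1=4 J2=4
M=3(L−1)−2J1−J2=3·8−2·4−4=12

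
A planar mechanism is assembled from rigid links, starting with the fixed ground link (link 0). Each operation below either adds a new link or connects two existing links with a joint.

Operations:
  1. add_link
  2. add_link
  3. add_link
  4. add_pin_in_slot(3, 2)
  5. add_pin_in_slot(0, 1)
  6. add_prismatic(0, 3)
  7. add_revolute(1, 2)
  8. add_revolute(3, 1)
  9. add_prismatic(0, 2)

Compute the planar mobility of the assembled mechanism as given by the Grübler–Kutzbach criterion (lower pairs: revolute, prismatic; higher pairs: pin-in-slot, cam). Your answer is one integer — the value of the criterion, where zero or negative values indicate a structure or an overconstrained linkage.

M = -1

ground; <1,0,0>
#1 <2,0,0>
#2 <3,0,0>
#3 <4,0,0>
PS:3↔2 J2 <4,0,1>
PS:0↔1 J2 <4,0,2>
P:0↔3 J1 <4,1,2>
R:1↔2 J1 <4,2,2>
R:3↔1 J1 <4,3,2>
P:0↔2 J1 <4,4,2>
3×3 − 2×4 − 1×2 = -1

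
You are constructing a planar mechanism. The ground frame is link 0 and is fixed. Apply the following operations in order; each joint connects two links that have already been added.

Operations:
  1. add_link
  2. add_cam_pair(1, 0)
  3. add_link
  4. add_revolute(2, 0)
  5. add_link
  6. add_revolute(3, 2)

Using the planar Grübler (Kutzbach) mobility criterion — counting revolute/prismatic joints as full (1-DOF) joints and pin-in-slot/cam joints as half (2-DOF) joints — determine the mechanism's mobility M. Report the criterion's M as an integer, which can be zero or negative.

(L,J1,J2)=(1,0,0); link0 fixed
link1: (2,0,0)
C 1-0 [J2]: (2,0,1)
link2: (3,0,1)
R 2-0 [J1]: (3,1,1)
link3: (4,1,1)
R 3-2 [J1]: (4,2,1)
Grübler: 3·3 − 2·2 − 1 = 4

M = 4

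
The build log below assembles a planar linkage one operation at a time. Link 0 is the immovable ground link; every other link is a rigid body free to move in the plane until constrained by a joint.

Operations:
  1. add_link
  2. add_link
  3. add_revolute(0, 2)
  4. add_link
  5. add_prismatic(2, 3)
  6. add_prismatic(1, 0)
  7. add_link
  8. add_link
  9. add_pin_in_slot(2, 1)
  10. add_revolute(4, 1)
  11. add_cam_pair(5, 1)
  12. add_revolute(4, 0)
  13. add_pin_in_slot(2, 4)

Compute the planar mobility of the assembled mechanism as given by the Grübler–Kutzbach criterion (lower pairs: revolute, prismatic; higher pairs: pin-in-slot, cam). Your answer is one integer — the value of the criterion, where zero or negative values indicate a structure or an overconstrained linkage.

(L,J1,J2)=(1,0,0); link0 fixed
link1: (2,0,0)
link2: (3,0,0)
R 0-2 [J1]: (3,1,0)
link3: (4,1,0)
P 2-3 [J1]: (4,2,0)
P 1-0 [J1]: (4,3,0)
link4: (5,3,0)
link5: (6,3,0)
PS 2-1 [J2]: (6,3,1)
R 4-1 [J1]: (6,4,1)
C 5-1 [J2]: (6,4,2)
R 4-0 [J1]: (6,5,2)
PS 2-4 [J2]: (6,5,3)
Grübler: 3·5 − 2·5 − 3 = 2

M = 2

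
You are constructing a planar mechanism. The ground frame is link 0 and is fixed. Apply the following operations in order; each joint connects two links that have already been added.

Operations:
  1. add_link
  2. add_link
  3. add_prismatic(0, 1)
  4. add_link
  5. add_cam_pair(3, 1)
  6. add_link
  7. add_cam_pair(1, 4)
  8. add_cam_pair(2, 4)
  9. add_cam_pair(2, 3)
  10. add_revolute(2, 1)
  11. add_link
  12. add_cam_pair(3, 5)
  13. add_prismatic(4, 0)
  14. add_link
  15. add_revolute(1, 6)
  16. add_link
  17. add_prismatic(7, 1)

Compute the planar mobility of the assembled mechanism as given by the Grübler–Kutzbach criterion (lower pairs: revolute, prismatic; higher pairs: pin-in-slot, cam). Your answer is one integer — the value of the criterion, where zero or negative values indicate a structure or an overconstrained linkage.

link 0 = ground. State L|J1|J2 = 1|0|0
+link1  2|0|0
+link2  3|0|0
P(0,1) f=1→J1  3|1|0
+link3  4|1|0
C(3,1) f=2→J2  4|1|1
+link4  5|1|1
C(1,4) f=2→J2  5|1|2
C(2,4) f=2→J2  5|1|3
C(2,3) f=2→J2  5|1|4
R(2,1) f=1→J1  5|2|4
+link5  6|2|4
C(3,5) f=2→J2  6|2|5
P(4,0) f=1→J1  6|3|5
+link6  7|3|5
R(1,6) f=1→J1  7|4|5
+link7  8|4|5
P(7,1) f=1→J1  8|5|5
M = 3(8−1)−2·5−5 = 21−10−5 = 6

M = 6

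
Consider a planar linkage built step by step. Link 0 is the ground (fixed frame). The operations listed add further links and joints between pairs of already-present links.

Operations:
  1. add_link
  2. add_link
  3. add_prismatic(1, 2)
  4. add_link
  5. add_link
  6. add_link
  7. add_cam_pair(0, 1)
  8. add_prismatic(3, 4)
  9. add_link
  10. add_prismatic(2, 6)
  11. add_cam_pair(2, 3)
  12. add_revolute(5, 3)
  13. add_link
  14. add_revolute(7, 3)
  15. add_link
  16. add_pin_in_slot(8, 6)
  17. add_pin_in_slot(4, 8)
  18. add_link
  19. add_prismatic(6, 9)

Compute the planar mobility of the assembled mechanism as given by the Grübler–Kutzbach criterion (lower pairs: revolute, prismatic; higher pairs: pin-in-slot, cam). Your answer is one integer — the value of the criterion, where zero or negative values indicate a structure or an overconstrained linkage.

M = 11

link 0 = ground. State L|J1|J2 = 1|0|0
+link1  2|0|0
+link2  3|0|0
P(1,2) f=1→J1  3|1|0
+link3  4|1|0
+link4  5|1|0
+link5  6|1|0
C(0,1) f=2→J2  6|1|1
P(3,4) f=1→J1  6|2|1
+link6  7|2|1
P(2,6) f=1→J1  7|3|1
C(2,3) f=2→J2  7|3|2
R(5,3) f=1→J1  7|4|2
+link7  8|4|2
R(7,3) f=1→J1  8|5|2
+link8  9|5|2
PS(8,6) f=2→J2  9|5|3
PS(4,8) f=2→J2  9|5|4
+link9  10|5|4
P(6,9) f=1→J1  10|6|4
M = 3(10−1)−2·6−4 = 27−12−4 = 11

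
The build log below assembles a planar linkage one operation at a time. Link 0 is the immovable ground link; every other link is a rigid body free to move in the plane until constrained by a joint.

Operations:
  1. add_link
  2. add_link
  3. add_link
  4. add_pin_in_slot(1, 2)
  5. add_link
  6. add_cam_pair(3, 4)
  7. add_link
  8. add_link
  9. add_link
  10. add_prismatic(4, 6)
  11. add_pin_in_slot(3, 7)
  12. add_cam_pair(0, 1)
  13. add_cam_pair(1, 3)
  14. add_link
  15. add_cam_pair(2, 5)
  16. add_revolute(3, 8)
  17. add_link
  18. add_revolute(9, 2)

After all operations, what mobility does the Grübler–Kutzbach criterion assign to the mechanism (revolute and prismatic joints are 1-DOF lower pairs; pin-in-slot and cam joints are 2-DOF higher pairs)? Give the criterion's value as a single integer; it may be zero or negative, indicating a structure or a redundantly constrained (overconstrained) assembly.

[1;0;0] (link 0 is ground)
L+ [2;0;0]
L+ [3;0;0]
L+ [4;0;0]
PS(1,2)∈J2 [4;0;1]
L+ [5;0;1]
C(3,4)∈J2 [5;0;2]
L+ [6;0;2]
L+ [7;0;2]
L+ [8;0;2]
P(4,6)∈J1 [8;1;2]
PS(3,7)∈J2 [8;1;3]
C(0,1)∈J2 [8;1;4]
C(1,3)∈J2 [8;1;5]
L+ [9;1;5]
C(2,5)∈J2 [9;1;6]
R(3,8)∈J1 [9;2;6]
L+ [10;2;6]
R(9,2)∈J1 [10;3;6]
mobility = 27 − 6 − 6 = 15

M = 15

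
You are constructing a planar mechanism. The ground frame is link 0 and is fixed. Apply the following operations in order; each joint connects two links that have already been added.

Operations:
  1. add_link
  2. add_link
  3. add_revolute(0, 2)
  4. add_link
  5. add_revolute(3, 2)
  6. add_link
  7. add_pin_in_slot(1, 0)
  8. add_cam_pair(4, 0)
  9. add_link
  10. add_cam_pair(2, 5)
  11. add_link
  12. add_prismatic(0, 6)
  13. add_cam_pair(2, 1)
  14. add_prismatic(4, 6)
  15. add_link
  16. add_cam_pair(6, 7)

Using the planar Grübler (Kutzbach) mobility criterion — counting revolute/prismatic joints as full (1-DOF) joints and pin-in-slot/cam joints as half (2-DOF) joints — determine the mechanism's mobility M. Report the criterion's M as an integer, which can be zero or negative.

(L,J1,J2)=(1,0,0); link0 fixed
link1: (2,0,0)
link2: (3,0,0)
R 0-2 [J1]: (3,1,0)
link3: (4,1,0)
R 3-2 [J1]: (4,2,0)
link4: (5,2,0)
PS 1-0 [J2]: (5,2,1)
C 4-0 [J2]: (5,2,2)
link5: (6,2,2)
C 2-5 [J2]: (6,2,3)
link6: (7,2,3)
P 0-6 [J1]: (7,3,3)
C 2-1 [J2]: (7,3,4)
P 4-6 [J1]: (7,4,4)
link7: (8,4,4)
C 6-7 [J2]: (8,4,5)
Grübler: 3·7 − 2·4 − 5 = 8

M = 8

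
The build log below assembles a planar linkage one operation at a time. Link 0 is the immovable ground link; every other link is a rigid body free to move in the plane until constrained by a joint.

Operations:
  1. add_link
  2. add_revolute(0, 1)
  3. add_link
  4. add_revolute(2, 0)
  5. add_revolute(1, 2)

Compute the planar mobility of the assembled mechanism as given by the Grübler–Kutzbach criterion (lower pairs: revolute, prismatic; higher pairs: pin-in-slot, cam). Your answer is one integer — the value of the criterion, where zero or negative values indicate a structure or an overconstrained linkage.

M = 0

[1;0;0] (link 0 is ground)
L+ [2;0;0]
R(0,1)∈J1 [2;1;0]
L+ [3;1;0]
R(2,0)∈J1 [3;2;0]
R(1,2)∈J1 [3;3;0]
mobility = 6 − 6 − 0 = 0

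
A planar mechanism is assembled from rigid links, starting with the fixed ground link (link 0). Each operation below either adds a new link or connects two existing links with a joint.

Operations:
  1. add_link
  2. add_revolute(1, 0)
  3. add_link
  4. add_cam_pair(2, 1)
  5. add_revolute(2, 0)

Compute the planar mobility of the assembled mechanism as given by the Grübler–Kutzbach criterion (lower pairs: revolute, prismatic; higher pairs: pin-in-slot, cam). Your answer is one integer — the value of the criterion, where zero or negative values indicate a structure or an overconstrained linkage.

(L,J1,J2)=(1,0,0); link0 fixed
link1: (2,0,0)
R 1-0 [J1]: (2,1,0)
link2: (3,1,0)
C 2-1 [J2]: (3,1,1)
R 2-0 [J1]: (3,2,1)
Grübler: 3·2 − 2·2 − 1 = 1

M = 1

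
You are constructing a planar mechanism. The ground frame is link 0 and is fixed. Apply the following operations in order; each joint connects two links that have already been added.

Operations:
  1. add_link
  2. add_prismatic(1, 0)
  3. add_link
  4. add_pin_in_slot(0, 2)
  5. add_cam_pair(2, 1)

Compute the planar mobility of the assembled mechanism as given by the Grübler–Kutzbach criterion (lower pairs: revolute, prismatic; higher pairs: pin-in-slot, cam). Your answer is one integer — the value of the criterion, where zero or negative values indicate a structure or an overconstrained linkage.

ground; <1,0,0>
#1 <2,0,0>
P:1↔0 J1 <2,1,0>
#2 <3,1,0>
PS:0↔2 J2 <3,1,1>
C:2↔1 J2 <3,1,2>
3×2 − 2×1 − 1×2 = 2

M = 2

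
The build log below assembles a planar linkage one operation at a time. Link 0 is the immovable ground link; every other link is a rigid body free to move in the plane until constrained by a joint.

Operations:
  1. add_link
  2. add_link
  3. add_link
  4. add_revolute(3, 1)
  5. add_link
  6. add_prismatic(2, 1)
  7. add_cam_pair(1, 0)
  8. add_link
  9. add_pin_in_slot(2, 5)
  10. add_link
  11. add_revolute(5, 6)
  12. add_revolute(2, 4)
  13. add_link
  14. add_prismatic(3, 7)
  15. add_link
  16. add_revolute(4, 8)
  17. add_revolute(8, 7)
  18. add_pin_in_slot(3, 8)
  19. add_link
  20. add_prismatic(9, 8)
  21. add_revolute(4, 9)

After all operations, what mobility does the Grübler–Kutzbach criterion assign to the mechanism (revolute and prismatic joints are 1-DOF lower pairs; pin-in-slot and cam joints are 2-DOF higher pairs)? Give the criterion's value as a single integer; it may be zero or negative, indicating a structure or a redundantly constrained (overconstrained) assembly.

M = 6

link 0 = ground. State L|J1|J2 = 1|0|0
+link1  2|0|0
+link2  3|0|0
+link3  4|0|0
R(3,1) f=1→J1  4|1|0
+link4  5|1|0
P(2,1) f=1→J1  5|2|0
C(1,0) f=2→J2  5|2|1
+link5  6|2|1
PS(2,5) f=2→J2  6|2|2
+link6  7|2|2
R(5,6) f=1→J1  7|3|2
R(2,4) f=1→J1  7|4|2
+link7  8|4|2
P(3,7) f=1→J1  8|5|2
+link8  9|5|2
R(4,8) f=1→J1  9|6|2
R(8,7) f=1→J1  9|7|2
PS(3,8) f=2→J2  9|7|3
+link9  10|7|3
P(9,8) f=1→J1  10|8|3
R(4,9) f=1→J1  10|9|3
M = 3(10−1)−2·9−3 = 27−18−3 = 6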